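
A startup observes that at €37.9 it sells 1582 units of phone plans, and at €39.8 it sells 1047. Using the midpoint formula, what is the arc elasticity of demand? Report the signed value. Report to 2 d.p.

-8.32

ΔQ = 1047 − 1582 = -535; ΔP = 39.8 − 37.9 = 1.9.
Midpoints: P̄ = 38.85, Q̄ = 1314.5.
ε = (ΔQ/ΔP)(P̄/Q̄) = (-535/1.9)(38.85/1314.5).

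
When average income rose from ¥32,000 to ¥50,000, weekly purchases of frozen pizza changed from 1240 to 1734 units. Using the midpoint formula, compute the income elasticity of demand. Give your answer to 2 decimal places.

0.76

ΔQ = 494, ΔI = 18000. Midpoints: Ī = 41,000, Q̄ = 1487.0.
ε_I = (ΔQ/ΔI)(Ī/Q̄) = (494/18000)(41000/1487.0).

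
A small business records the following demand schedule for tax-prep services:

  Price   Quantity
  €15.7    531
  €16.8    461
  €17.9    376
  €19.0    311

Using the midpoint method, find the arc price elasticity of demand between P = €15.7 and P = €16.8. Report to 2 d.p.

-2.08

At P = 15.7, Q = 531; at P = 16.8, Q = 461.
ΔQ = -70, ΔP = 1.1. Midpoints: P̄ = 16.25, Q̄ = 496.0.
ε = (ΔQ/ΔP)(P̄/Q̄) = (-70/1.1)(16.25/496.0).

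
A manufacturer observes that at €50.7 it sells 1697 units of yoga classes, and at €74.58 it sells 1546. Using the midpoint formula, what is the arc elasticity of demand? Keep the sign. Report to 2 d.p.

ΔQ = 1546 − 1697 = -151; ΔP = 74.58 − 50.7 = 23.88.
Midpoints: P̄ = 62.64, Q̄ = 1621.5.
ε = (ΔQ/ΔP)(P̄/Q̄) = (-151/23.88)(62.64/1621.5).

-0.24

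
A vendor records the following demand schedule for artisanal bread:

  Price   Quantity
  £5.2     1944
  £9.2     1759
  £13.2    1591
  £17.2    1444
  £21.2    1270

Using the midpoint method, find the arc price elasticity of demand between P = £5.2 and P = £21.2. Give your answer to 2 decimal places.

At P = 5.2, Q = 1944; at P = 21.2, Q = 1270.
ΔQ = -674, ΔP = 16.0. Midpoints: P̄ = 13.20, Q̄ = 1607.0.
ε = (ΔQ/ΔP)(P̄/Q̄) = (-674/16.0)(13.20/1607.0).

-0.35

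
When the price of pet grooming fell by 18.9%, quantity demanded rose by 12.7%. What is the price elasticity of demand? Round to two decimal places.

-0.67

ε = %ΔQ / %ΔP = (12.7)/(-18.9) = -0.672.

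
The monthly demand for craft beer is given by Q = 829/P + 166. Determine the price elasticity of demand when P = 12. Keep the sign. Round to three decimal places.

At P = 12, Q = 235.083.
dQ/dP = −829/P² = -5.757.
ε = (dQ/dP)(P/Q) = (-5.757)(12/235.083).
|ε| < 1, so demand is inelastic at this price.

-0.294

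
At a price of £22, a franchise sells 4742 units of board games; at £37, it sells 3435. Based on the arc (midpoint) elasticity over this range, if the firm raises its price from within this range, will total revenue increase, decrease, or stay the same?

Arc ε = (-1307/15)(29.50/4088.5) ≈ -0.629.
|ε| = 0.63 < 1, so demand is inelastic. A price rise therefore raises total revenue.

increase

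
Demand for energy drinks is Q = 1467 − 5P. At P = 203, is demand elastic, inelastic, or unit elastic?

Q = 452, dQ/dP = -5.
ε = (dQ/dP)(P/Q) ≈ -2.246.
|ε| = 2.25 > 1.

elastic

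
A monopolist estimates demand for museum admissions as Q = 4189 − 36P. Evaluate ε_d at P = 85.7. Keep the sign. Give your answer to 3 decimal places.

At P = 85.7, Q = 1103.800.
dQ/dP = −36.
ε = (dQ/dP)(P/Q) = (-36)(85.7/1103.800).

-2.795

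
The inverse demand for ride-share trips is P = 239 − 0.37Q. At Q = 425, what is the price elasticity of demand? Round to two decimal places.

At Q = 425, P = 239 − 0.37(425) = 81.75.
dP/dQ = −0.37, so dQ/dP = 1/(−0.37) = -2.703.
ε = (dQ/dP)(P/Q) = (-2.703)(81.75/425).

-0.52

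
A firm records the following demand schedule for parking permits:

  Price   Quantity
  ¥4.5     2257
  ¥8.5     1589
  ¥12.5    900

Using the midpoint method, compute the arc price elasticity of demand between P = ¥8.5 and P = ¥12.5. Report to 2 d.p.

-1.45

At P = 8.5, Q = 1589; at P = 12.5, Q = 900.
ΔQ = -689, ΔP = 4.0. Midpoints: P̄ = 10.50, Q̄ = 1244.5.
ε = (ΔQ/ΔP)(P̄/Q̄) = (-689/4.0)(10.50/1244.5).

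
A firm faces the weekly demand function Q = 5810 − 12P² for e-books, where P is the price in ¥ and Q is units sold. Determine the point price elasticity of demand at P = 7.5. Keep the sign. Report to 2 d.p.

At P = 7.5, Q = 5135.
dQ/dP = −24P = -180.
ε = (dQ/dP)(P/Q) = (-180)(7.5/5135).
|ε| < 1, so demand is inelastic at this price.

-0.26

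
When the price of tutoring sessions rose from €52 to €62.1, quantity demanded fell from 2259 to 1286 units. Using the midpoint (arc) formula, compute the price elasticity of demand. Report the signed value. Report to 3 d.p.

ΔQ = 1286 − 2259 = -973; ΔP = 62.1 − 52 = 10.1.
Midpoints: P̄ = 57.05, Q̄ = 1772.5.
ε = (ΔQ/ΔP)(P̄/Q̄) = (-973/10.1)(57.05/1772.5).

-3.101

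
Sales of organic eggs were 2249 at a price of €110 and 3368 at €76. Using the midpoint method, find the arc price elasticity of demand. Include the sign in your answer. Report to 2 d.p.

-1.09

ΔQ = 3368 − 2249 = 1119; ΔP = 76 − 110 = -34.
Midpoints: P̄ = 93.00, Q̄ = 2808.5.
ε = (ΔQ/ΔP)(P̄/Q̄) = (1119/-34)(93.00/2808.5).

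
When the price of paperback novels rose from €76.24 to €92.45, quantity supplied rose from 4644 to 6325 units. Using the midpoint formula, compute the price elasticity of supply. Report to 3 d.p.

ΔQ = 6325 − 4644 = 1681; ΔP = 92.45 − 76.24 = 16.21.
Midpoints: P̄ = 84.34, Q̄ = 5484.5.
ε_s = (ΔQ/ΔP)(P̄/Q̄) = (1681/16.21)(84.34/5484.5).

1.595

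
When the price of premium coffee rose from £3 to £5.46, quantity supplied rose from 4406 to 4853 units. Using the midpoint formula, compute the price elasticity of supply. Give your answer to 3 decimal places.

ΔQ = 4853 − 4406 = 447; ΔP = 5.46 − 3 = 2.46.
Midpoints: P̄ = 4.23, Q̄ = 4629.5.
ε_s = (ΔQ/ΔP)(P̄/Q̄) = (447/2.46)(4.23/4629.5).

0.166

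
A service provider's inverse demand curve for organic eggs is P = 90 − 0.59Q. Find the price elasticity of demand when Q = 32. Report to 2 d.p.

At Q = 32, P = 90 − 0.59(32) = 71.12.
dP/dQ = −0.59, so dQ/dP = 1/(−0.59) = -1.695.
ε = (dQ/dP)(P/Q) = (-1.695)(71.12/32).

-3.77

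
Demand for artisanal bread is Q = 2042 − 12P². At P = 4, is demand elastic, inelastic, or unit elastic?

Q = 1850, dQ/dP = -96.
ε = (dQ/dP)(P/Q) ≈ -0.208.
|ε| = 0.21 < 1.

inelastic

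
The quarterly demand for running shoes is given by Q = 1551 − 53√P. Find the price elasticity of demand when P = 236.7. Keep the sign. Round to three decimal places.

-0.554

At P = 236.7, Q = 735.592.
dQ/dP = −53/(2√P) = -1.722.
ε = (dQ/dP)(P/Q) = (-1.722)(236.7/735.592).
|ε| < 1, so demand is inelastic at this price.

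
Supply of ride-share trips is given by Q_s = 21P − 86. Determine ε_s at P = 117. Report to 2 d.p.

At P = 117, Q_s = 2371.
dQ_s/dP = 21.
ε_s = (dQ_s/dP)(P/Q_s) = (21)(117/2371).

1.04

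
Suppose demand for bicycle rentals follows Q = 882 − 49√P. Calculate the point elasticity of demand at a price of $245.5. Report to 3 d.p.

-3.360

At P = 245.5, Q = 114.246.
dQ/dP = −49/(2√P) = -1.564.
ε = (dQ/dP)(P/Q) = (-1.564)(245.5/114.246).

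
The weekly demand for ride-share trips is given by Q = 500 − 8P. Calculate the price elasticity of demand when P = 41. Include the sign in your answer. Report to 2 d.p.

-1.91

At P = 41, Q = 172.
dQ/dP = −8.
ε = (dQ/dP)(P/Q) = (-8)(41/172).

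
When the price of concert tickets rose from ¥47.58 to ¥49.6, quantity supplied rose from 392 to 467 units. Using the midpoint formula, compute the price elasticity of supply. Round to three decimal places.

4.200

ΔQ = 467 − 392 = 75; ΔP = 49.6 − 47.58 = 2.02.
Midpoints: P̄ = 48.59, Q̄ = 429.5.
ε_s = (ΔQ/ΔP)(P̄/Q̄) = (75/2.02)(48.59/429.5).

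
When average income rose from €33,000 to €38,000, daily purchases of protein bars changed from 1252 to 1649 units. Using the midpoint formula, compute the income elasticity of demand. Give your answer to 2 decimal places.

1.94

ΔQ = 397, ΔI = 5000. Midpoints: Ī = 35,500, Q̄ = 1450.5.
ε_I = (ΔQ/ΔI)(Ī/Q̄) = (397/5000)(35500/1450.5).
ε_I > 0, so the good is normal.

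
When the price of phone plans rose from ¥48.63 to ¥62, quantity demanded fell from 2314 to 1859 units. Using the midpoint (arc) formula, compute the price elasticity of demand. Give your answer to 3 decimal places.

ΔQ = 1859 − 2314 = -455; ΔP = 62 − 48.63 = 13.37.
Midpoints: P̄ = 55.31, Q̄ = 2086.5.
ε = (ΔQ/ΔP)(P̄/Q̄) = (-455/13.37)(55.31/2086.5).

-0.902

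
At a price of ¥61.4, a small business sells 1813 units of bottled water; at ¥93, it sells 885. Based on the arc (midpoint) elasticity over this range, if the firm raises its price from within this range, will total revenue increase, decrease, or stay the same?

decrease

Arc ε = (-928/31.6)(77.20/1349.0) ≈ -1.681.
|ε| = 1.68 > 1, so demand is elastic. A price rise therefore reduces total revenue.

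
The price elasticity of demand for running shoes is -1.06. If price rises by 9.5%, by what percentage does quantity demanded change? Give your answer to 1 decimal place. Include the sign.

-10.1%

%ΔQ ≈ ε × %ΔP = (-1.06)(9.5%) = -10.07%.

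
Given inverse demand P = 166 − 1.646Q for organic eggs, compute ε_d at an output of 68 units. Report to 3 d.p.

-0.483

At Q = 68, P = 166 − 1.646(68) = 54.07.
dP/dQ = −1.646, so dQ/dP = 1/(−1.646) = -0.608.
ε = (dQ/dP)(P/Q) = (-0.608)(54.07/68).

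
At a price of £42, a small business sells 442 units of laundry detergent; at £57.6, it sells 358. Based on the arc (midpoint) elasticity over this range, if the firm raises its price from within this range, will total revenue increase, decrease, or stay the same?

Arc ε = (-84/15.6)(49.80/400.0) ≈ -0.670.
|ε| = 0.67 < 1, so demand is inelastic. A price rise therefore raises total revenue.

increase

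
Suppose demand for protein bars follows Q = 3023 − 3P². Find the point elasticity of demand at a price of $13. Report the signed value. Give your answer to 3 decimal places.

-0.403

At P = 13, Q = 2516.
dQ/dP = −6P = -78.
ε = (dQ/dP)(P/Q) = (-78)(13/2516).
|ε| < 1, so demand is inelastic at this price.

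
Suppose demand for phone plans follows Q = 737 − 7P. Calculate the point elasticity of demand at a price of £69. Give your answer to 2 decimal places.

-1.90

At P = 69, Q = 254.
dQ/dP = −7.
ε = (dQ/dP)(P/Q) = (-7)(69/254).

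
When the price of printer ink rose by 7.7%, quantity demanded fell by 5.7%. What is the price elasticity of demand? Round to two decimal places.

-0.74

ε = %ΔQ / %ΔP = (-5.7)/(7.7) = -0.740.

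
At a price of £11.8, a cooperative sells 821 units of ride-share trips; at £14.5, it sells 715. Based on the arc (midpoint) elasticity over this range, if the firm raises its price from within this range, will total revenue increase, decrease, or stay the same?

increase

Arc ε = (-106/2.7)(13.15/768.0) ≈ -0.672.
|ε| = 0.67 < 1, so demand is inelastic. A price rise therefore raises total revenue.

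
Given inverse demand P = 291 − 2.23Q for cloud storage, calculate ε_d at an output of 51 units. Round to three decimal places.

At Q = 51, P = 291 − 2.23(51) = 177.27.
dP/dQ = −2.23, so dQ/dP = 1/(−2.23) = -0.448.
ε = (dQ/dP)(P/Q) = (-0.448)(177.27/51).

-1.559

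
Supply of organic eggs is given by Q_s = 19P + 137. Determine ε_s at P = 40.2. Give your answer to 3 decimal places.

At P = 40.2, Q_s = 900.80.
dQ_s/dP = 19.
ε_s = (dQ_s/dP)(P/Q_s) = (19)(40.2/900.80).

0.848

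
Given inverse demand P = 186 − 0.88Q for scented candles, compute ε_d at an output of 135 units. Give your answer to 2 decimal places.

At Q = 135, P = 186 − 0.88(135) = 67.20.
dP/dQ = −0.88, so dQ/dP = 1/(−0.88) = -1.136.
ε = (dQ/dP)(P/Q) = (-1.136)(67.20/135).

-0.57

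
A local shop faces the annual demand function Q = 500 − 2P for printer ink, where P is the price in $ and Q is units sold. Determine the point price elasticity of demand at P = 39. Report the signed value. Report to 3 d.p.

-0.185

At P = 39, Q = 422.
dQ/dP = −2.
ε = (dQ/dP)(P/Q) = (-2)(39/422).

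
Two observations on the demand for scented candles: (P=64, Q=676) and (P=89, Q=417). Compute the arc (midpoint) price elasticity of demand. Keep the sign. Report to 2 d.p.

ΔQ = 417 − 676 = -259; ΔP = 89 − 64 = 25.
Midpoints: P̄ = 76.50, Q̄ = 546.5.
ε = (ΔQ/ΔP)(P̄/Q̄) = (-259/25)(76.50/546.5).

-1.45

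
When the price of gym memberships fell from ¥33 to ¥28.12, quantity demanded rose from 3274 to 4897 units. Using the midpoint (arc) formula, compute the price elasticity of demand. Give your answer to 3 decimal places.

ΔQ = 4897 − 3274 = 1623; ΔP = 28.12 − 33 = -4.88.
Midpoints: P̄ = 30.56, Q̄ = 4085.5.
ε = (ΔQ/ΔP)(P̄/Q̄) = (1623/-4.88)(30.56/4085.5).

-2.488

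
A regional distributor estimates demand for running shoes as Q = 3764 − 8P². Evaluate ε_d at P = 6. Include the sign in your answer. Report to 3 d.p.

At P = 6, Q = 3476.
dQ/dP = −16P = -96.
ε = (dQ/dP)(P/Q) = (-96)(6/3476).

-0.166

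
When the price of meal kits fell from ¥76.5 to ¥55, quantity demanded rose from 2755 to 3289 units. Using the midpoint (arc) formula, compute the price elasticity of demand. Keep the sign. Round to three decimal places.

ΔQ = 3289 − 2755 = 534; ΔP = 55 − 76.5 = -21.5.
Midpoints: P̄ = 65.75, Q̄ = 3022.0.
ε = (ΔQ/ΔP)(P̄/Q̄) = (534/-21.5)(65.75/3022.0).

-0.540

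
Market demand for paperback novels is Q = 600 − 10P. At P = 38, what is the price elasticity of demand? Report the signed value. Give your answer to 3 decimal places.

At P = 38, Q = 220.
dQ/dP = −10.
ε = (dQ/dP)(P/Q) = (-10)(38/220).

-1.727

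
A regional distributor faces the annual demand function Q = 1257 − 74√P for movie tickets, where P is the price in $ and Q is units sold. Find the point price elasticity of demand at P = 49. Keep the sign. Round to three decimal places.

At P = 49, Q = 739.
dQ/dP = −74/(2√P) = -5.286.
ε = (dQ/dP)(P/Q) = (-5.286)(49/739).

-0.350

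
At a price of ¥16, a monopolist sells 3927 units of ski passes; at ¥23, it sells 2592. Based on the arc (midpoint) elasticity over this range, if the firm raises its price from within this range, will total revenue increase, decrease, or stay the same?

decrease

Arc ε = (-1335/7)(19.50/3259.5) ≈ -1.141.
|ε| = 1.14 > 1, so demand is elastic. A price rise therefore reduces total revenue.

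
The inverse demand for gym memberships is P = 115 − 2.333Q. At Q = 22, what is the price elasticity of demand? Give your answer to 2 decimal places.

At Q = 22, P = 115 − 2.333(22) = 63.67.
dP/dQ = −2.333, so dQ/dP = 1/(−2.333) = -0.429.
ε = (dQ/dP)(P/Q) = (-0.429)(63.67/22).

-1.24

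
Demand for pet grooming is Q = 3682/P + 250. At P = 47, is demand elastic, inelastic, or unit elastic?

inelastic

Q = 328.340, dQ/dP = -1.667.
ε = (dQ/dP)(P/Q) ≈ -0.239.
|ε| = 0.24 < 1.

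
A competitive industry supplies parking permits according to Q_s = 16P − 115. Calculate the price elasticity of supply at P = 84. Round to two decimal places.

1.09

At P = 84, Q_s = 1229.
dQ_s/dP = 16.
ε_s = (dQ_s/dP)(P/Q_s) = (16)(84/1229).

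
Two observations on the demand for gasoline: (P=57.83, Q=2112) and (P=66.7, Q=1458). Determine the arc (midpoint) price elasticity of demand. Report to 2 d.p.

ΔQ = 1458 − 2112 = -654; ΔP = 66.7 − 57.83 = 8.87.
Midpoints: P̄ = 62.27, Q̄ = 1785.0.
ε = (ΔQ/ΔP)(P̄/Q̄) = (-654/8.87)(62.27/1785.0).

-2.57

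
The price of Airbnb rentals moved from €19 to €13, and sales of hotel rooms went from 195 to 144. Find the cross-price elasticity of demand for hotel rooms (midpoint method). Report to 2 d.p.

ΔQ_x = 144 − 195 = -51; ΔP_y = 13 − 19 = -6.
Midpoints: P̄_y = 16.00, Q̄_x = 169.5.
ε_xy = (ΔQ_x/ΔP_y)(P̄_y/Q̄_x) = (-51/-6)(16.00/169.5).
ε_xy > 0, so the goods are substitutes.

0.80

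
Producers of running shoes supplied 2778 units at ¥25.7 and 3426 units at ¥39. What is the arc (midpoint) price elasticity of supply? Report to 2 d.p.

ΔQ = 3426 − 2778 = 648; ΔP = 39 − 25.7 = 13.3.
Midpoints: P̄ = 32.35, Q̄ = 3102.0.
ε_s = (ΔQ/ΔP)(P̄/Q̄) = (648/13.3)(32.35/3102.0).

0.51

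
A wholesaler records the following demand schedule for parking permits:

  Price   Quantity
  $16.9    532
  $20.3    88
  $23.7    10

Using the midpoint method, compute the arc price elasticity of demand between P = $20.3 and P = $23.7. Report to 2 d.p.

At P = 20.3, Q = 88; at P = 23.7, Q = 10.
ΔQ = -78, ΔP = 3.4. Midpoints: P̄ = 22.00, Q̄ = 49.0.
ε = (ΔQ/ΔP)(P̄/Q̄) = (-78/3.4)(22.00/49.0).

-10.30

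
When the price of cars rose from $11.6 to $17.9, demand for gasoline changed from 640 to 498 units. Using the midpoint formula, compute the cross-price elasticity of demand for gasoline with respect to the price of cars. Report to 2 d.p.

ΔQ_x = 498 − 640 = -142; ΔP_y = 17.9 − 11.6 = 6.3.
Midpoints: P̄_y = 14.75, Q̄_x = 569.0.
ε_xy = (ΔQ_x/ΔP_y)(P̄_y/Q̄_x) = (-142/6.3)(14.75/569.0).
ε_xy < 0, so the goods are complements.

-0.58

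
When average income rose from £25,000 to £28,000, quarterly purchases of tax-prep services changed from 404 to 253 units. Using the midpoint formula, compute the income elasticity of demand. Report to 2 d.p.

ΔQ = -151, ΔI = 3000. Midpoints: Ī = 26,500, Q̄ = 328.5.
ε_I = (ΔQ/ΔI)(Ī/Q̄) = (-151/3000)(26500/328.5).

-4.06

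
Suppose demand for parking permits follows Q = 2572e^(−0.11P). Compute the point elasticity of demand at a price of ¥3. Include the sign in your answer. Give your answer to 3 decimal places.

-0.330

At P = 3, Q = 1849.072.
dQ/dP = −0.11·2572e^(−0.11P) = −0.11Q = -203.398.
ε = (dQ/dP)(P/Q) = (-203.398)(3/1849.072).
|ε| < 1, so demand is inelastic at this price.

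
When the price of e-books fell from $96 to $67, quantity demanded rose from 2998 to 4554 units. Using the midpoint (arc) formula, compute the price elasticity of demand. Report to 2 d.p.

-1.16

ΔQ = 4554 − 2998 = 1556; ΔP = 67 − 96 = -29.
Midpoints: P̄ = 81.50, Q̄ = 3776.0.
ε = (ΔQ/ΔP)(P̄/Q̄) = (1556/-29)(81.50/3776.0).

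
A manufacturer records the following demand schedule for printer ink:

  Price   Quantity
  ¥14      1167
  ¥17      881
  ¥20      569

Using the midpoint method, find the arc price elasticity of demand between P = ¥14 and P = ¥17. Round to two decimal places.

At P = 14, Q = 1167; at P = 17, Q = 881.
ΔQ = -286, ΔP = 3. Midpoints: P̄ = 15.50, Q̄ = 1024.0.
ε = (ΔQ/ΔP)(P̄/Q̄) = (-286/3)(15.50/1024.0).

-1.44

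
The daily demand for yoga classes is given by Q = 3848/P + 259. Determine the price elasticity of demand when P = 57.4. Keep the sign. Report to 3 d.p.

-0.206

At P = 57.4, Q = 326.038.
dQ/dP = −3848/P² = -1.168.
ε = (dQ/dP)(P/Q) = (-1.168)(57.4/326.038).
|ε| < 1, so demand is inelastic at this price.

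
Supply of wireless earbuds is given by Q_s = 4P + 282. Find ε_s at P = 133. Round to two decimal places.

0.65

At P = 133, Q_s = 814.
dQ_s/dP = 4.
ε_s = (dQ_s/dP)(P/Q_s) = (4)(133/814).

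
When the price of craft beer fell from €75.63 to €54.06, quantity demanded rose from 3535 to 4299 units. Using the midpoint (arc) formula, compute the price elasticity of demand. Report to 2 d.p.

ΔQ = 4299 − 3535 = 764; ΔP = 54.06 − 75.63 = -21.57.
Midpoints: P̄ = 64.84, Q̄ = 3917.0.
ε = (ΔQ/ΔP)(P̄/Q̄) = (764/-21.57)(64.84/3917.0).

-0.59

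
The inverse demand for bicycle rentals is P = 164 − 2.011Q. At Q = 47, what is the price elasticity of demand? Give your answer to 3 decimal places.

-0.735

At Q = 47, P = 164 − 2.011(47) = 69.48.
dP/dQ = −2.011, so dQ/dP = 1/(−2.011) = -0.497.
ε = (dQ/dP)(P/Q) = (-0.497)(69.48/47).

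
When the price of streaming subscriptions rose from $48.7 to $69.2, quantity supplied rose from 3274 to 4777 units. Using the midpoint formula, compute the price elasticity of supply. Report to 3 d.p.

ΔQ = 4777 − 3274 = 1503; ΔP = 69.2 − 48.7 = 20.5.
Midpoints: P̄ = 58.95, Q̄ = 4025.5.
ε_s = (ΔQ/ΔP)(P̄/Q̄) = (1503/20.5)(58.95/4025.5).

1.074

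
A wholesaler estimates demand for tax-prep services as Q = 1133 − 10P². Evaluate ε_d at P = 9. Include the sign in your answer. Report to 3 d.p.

-5.015

At P = 9, Q = 323.
dQ/dP = −20P = -180.
ε = (dQ/dP)(P/Q) = (-180)(9/323).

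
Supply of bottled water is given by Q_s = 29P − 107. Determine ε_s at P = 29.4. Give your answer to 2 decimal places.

1.14

At P = 29.4, Q_s = 745.60.
dQ_s/dP = 29.
ε_s = (dQ_s/dP)(P/Q_s) = (29)(29.4/745.60).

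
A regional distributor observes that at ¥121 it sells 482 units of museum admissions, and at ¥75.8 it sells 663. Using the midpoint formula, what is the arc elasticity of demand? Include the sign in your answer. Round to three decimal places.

-0.688

ΔQ = 663 − 482 = 181; ΔP = 75.8 − 121 = -45.2.
Midpoints: P̄ = 98.40, Q̄ = 572.5.
ε = (ΔQ/ΔP)(P̄/Q̄) = (181/-45.2)(98.40/572.5).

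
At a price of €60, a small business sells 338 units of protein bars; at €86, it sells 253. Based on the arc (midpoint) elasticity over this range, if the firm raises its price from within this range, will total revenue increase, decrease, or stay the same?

increase

Arc ε = (-85/26)(73.00/295.5) ≈ -0.808.
|ε| = 0.81 < 1, so demand is inelastic. A price rise therefore raises total revenue.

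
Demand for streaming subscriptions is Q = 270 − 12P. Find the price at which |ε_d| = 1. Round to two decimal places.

11.25

For linear demand Q = a − bP, ε = −bP/(a − bP). |ε| = 1 when bP = a − bP, i.e. P = a/(2b).
P = 270/(2·12) = 270/24 = 11.2500.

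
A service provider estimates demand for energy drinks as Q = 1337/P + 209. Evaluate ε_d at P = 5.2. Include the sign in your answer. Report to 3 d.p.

-0.552

At P = 5.2, Q = 466.115.
dQ/dP = −1337/P² = -49.445.
ε = (dQ/dP)(P/Q) = (-49.445)(5.2/466.115).
|ε| < 1, so demand is inelastic at this price.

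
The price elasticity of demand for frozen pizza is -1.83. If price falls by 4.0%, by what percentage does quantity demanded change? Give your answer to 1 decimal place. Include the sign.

7.3%

%ΔQ ≈ ε × %ΔP = (-1.83)(-4.0%) = 7.32%.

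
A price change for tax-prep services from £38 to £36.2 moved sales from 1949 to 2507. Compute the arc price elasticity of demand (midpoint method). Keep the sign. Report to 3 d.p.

ΔQ = 2507 − 1949 = 558; ΔP = 36.2 − 38 = -1.8.
Midpoints: P̄ = 37.10, Q̄ = 2228.0.
ε = (ΔQ/ΔP)(P̄/Q̄) = (558/-1.8)(37.10/2228.0).

-5.162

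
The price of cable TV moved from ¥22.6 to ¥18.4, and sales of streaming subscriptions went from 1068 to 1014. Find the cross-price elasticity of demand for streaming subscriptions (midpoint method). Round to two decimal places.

ΔQ_x = 1014 − 1068 = -54; ΔP_y = 18.4 − 22.6 = -4.2.
Midpoints: P̄_y = 20.50, Q̄_x = 1041.0.
ε_xy = (ΔQ_x/ΔP_y)(P̄_y/Q̄_x) = (-54/-4.2)(20.50/1041.0).
ε_xy > 0, so the goods are substitutes.

0.25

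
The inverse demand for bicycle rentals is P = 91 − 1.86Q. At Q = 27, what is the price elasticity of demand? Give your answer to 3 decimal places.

-0.812

At Q = 27, P = 91 − 1.86(27) = 40.78.
dP/dQ = −1.86, so dQ/dP = 1/(−1.86) = -0.538.
ε = (dQ/dP)(P/Q) = (-0.538)(40.78/27).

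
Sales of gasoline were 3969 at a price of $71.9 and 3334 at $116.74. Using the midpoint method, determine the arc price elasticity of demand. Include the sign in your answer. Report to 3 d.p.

ΔQ = 3334 − 3969 = -635; ΔP = 116.74 − 71.9 = 44.84.
Midpoints: P̄ = 94.32, Q̄ = 3651.5.
ε = (ΔQ/ΔP)(P̄/Q̄) = (-635/44.84)(94.32/3651.5).

-0.366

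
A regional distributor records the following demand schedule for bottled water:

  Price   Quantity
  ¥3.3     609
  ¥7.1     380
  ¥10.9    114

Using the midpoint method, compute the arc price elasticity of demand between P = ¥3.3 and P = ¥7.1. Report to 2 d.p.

-0.63

At P = 3.3, Q = 609; at P = 7.1, Q = 380.
ΔQ = -229, ΔP = 3.8. Midpoints: P̄ = 5.20, Q̄ = 494.5.
ε = (ΔQ/ΔP)(P̄/Q̄) = (-229/3.8)(5.20/494.5).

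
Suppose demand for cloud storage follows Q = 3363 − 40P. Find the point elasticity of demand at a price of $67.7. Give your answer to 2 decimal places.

At P = 67.7, Q = 655.
dQ/dP = −40.
ε = (dQ/dP)(P/Q) = (-40)(67.7/655).

-4.13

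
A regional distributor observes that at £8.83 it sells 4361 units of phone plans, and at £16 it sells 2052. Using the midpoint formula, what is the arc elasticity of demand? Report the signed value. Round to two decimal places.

ΔQ = 2052 − 4361 = -2309; ΔP = 16 − 8.83 = 7.17.
Midpoints: P̄ = 12.41, Q̄ = 3206.5.
ε = (ΔQ/ΔP)(P̄/Q̄) = (-2309/7.17)(12.41/3206.5).

-1.25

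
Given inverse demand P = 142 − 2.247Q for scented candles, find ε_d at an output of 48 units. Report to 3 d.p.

-0.317

At Q = 48, P = 142 − 2.247(48) = 34.14.
dP/dQ = −2.247, so dQ/dP = 1/(−2.247) = -0.445.
ε = (dQ/dP)(P/Q) = (-0.445)(34.14/48).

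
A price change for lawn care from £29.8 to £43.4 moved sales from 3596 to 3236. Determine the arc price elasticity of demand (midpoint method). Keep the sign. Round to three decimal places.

ΔQ = 3236 − 3596 = -360; ΔP = 43.4 − 29.8 = 13.6.
Midpoints: P̄ = 36.60, Q̄ = 3416.0.
ε = (ΔQ/ΔP)(P̄/Q̄) = (-360/13.6)(36.60/3416.0).

-0.284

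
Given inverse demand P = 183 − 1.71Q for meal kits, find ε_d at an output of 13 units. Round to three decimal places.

At Q = 13, P = 183 − 1.71(13) = 160.77.
dP/dQ = −1.71, so dQ/dP = 1/(−1.71) = -0.585.
ε = (dQ/dP)(P/Q) = (-0.585)(160.77/13).

-7.232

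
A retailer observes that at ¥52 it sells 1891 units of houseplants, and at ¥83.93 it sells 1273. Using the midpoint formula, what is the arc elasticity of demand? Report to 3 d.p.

-0.832

ΔQ = 1273 − 1891 = -618; ΔP = 83.93 − 52 = 31.93.
Midpoints: P̄ = 67.97, Q̄ = 1582.0.
ε = (ΔQ/ΔP)(P̄/Q̄) = (-618/31.93)(67.97/1582.0).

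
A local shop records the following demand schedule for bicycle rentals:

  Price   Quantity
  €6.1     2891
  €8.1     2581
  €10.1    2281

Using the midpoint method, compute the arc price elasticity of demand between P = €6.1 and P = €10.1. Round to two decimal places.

At P = 6.1, Q = 2891; at P = 10.1, Q = 2281.
ΔQ = -610, ΔP = 4.0. Midpoints: P̄ = 8.10, Q̄ = 2586.0.
ε = (ΔQ/ΔP)(P̄/Q̄) = (-610/4.0)(8.10/2586.0).

-0.48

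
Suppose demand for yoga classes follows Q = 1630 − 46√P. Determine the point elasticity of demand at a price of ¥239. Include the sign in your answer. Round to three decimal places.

At P = 239, Q = 918.857.
dQ/dP = −46/(2√P) = -1.488.
ε = (dQ/dP)(P/Q) = (-1.488)(239/918.857).
|ε| < 1, so demand is inelastic at this price.

-0.387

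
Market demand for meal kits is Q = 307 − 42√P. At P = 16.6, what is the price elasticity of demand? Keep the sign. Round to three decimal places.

At P = 16.6, Q = 135.879.
dQ/dP = −42/(2√P) = -5.154.
ε = (dQ/dP)(P/Q) = (-5.154)(16.6/135.879).

-0.630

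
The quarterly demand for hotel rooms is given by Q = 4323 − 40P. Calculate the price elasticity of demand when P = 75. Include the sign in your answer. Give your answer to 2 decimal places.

-2.27

At P = 75, Q = 1323.
dQ/dP = −40.
ε = (dQ/dP)(P/Q) = (-40)(75/1323).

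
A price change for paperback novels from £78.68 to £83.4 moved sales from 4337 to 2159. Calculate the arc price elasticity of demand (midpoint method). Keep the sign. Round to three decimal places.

-11.513

ΔQ = 2159 − 4337 = -2178; ΔP = 83.4 − 78.68 = 4.72.
Midpoints: P̄ = 81.04, Q̄ = 3248.0.
ε = (ΔQ/ΔP)(P̄/Q̄) = (-2178/4.72)(81.04/3248.0).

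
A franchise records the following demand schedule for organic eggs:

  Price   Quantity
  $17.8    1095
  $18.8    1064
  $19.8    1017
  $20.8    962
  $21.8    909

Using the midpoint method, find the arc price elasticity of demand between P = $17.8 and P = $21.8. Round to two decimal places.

-0.92

At P = 17.8, Q = 1095; at P = 21.8, Q = 909.
ΔQ = -186, ΔP = 4.0. Midpoints: P̄ = 19.80, Q̄ = 1002.0.
ε = (ΔQ/ΔP)(P̄/Q̄) = (-186/4.0)(19.80/1002.0).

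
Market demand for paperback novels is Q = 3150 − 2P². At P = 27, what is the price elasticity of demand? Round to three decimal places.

-1.723

At P = 27, Q = 1692.
dQ/dP = −4P = -108.
ε = (dQ/dP)(P/Q) = (-108)(27/1692).
|ε| > 1, so demand is elastic at this price.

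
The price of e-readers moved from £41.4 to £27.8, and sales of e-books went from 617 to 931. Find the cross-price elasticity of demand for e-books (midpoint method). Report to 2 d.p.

-1.03

ΔQ_x = 931 − 617 = 314; ΔP_y = 27.8 − 41.4 = -13.6.
Midpoints: P̄_y = 34.60, Q̄_x = 774.0.
ε_xy = (ΔQ_x/ΔP_y)(P̄_y/Q̄_x) = (314/-13.6)(34.60/774.0).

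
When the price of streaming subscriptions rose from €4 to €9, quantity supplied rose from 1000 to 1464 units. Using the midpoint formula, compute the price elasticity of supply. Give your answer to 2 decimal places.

ΔQ = 1464 − 1000 = 464; ΔP = 9 − 4 = 5.
Midpoints: P̄ = 6.50, Q̄ = 1232.0.
ε_s = (ΔQ/ΔP)(P̄/Q̄) = (464/5)(6.50/1232.0).

0.49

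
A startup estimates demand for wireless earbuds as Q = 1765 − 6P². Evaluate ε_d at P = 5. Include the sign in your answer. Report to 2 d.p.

At P = 5, Q = 1615.
dQ/dP = −12P = -60.
ε = (dQ/dP)(P/Q) = (-60)(5/1615).

-0.19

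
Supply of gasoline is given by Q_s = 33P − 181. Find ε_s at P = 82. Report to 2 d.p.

1.07

At P = 82, Q_s = 2525.
dQ_s/dP = 33.
ε_s = (dQ_s/dP)(P/Q_s) = (33)(82/2525).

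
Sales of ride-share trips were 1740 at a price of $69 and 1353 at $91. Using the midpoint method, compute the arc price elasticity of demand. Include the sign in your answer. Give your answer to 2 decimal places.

ΔQ = 1353 − 1740 = -387; ΔP = 91 − 69 = 22.
Midpoints: P̄ = 80.00, Q̄ = 1546.5.
ε = (ΔQ/ΔP)(P̄/Q̄) = (-387/22)(80.00/1546.5).

-0.91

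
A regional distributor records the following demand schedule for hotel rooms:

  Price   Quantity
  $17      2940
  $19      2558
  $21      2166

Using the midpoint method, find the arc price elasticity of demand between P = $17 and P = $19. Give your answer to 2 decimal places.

At P = 17, Q = 2940; at P = 19, Q = 2558.
ΔQ = -382, ΔP = 2. Midpoints: P̄ = 18.00, Q̄ = 2749.0.
ε = (ΔQ/ΔP)(P̄/Q̄) = (-382/2)(18.00/2749.0).

-1.25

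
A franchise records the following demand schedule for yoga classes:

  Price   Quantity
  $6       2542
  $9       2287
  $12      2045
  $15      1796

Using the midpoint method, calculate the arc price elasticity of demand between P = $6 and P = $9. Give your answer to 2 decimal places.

-0.26

At P = 6, Q = 2542; at P = 9, Q = 2287.
ΔQ = -255, ΔP = 3. Midpoints: P̄ = 7.50, Q̄ = 2414.5.
ε = (ΔQ/ΔP)(P̄/Q̄) = (-255/3)(7.50/2414.5).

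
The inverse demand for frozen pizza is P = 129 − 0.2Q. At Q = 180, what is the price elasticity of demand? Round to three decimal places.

At Q = 180, P = 129 − 0.2(180) = 93.00.
dP/dQ = −0.2, so dQ/dP = 1/(−0.2) = -5.000.
ε = (dQ/dP)(P/Q) = (-5.000)(93.00/180).

-2.583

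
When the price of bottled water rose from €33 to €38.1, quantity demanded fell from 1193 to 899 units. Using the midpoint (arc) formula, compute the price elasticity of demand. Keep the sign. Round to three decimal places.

ΔQ = 899 − 1193 = -294; ΔP = 38.1 − 33 = 5.1.
Midpoints: P̄ = 35.55, Q̄ = 1046.0.
ε = (ΔQ/ΔP)(P̄/Q̄) = (-294/5.1)(35.55/1046.0).

-1.959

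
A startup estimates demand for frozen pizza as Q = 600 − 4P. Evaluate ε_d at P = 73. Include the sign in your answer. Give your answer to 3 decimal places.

At P = 73, Q = 308.
dQ/dP = −4.
ε = (dQ/dP)(P/Q) = (-4)(73/308).

-0.948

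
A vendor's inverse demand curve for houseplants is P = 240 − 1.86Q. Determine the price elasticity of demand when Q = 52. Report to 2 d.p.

At Q = 52, P = 240 − 1.86(52) = 143.28.
dP/dQ = −1.86, so dQ/dP = 1/(−1.86) = -0.538.
ε = (dQ/dP)(P/Q) = (-0.538)(143.28/52).

-1.48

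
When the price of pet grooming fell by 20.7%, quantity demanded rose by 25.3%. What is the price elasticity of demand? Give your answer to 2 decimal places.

ε = %ΔQ / %ΔP = (25.3)/(-20.7) = -1.222.

-1.22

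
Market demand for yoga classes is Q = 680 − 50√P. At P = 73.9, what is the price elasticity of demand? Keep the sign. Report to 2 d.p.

-0.86

At P = 73.9, Q = 250.174.
dQ/dP = −50/(2√P) = -2.908.
ε = (dQ/dP)(P/Q) = (-2.908)(73.9/250.174).
|ε| < 1, so demand is inelastic at this price.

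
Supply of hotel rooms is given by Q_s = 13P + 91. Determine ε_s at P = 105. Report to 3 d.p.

0.938

At P = 105, Q_s = 1456.
dQ_s/dP = 13.
ε_s = (dQ_s/dP)(P/Q_s) = (13)(105/1456).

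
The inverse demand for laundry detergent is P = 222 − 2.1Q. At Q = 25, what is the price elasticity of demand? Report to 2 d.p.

-3.23

At Q = 25, P = 222 − 2.1(25) = 169.50.
dP/dQ = −2.1, so dQ/dP = 1/(−2.1) = -0.476.
ε = (dQ/dP)(P/Q) = (-0.476)(169.50/25).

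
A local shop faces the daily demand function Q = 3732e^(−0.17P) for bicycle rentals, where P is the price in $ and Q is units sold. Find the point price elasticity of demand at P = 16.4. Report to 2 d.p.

-2.79

At P = 16.4, Q = 229.683.
dQ/dP = −0.17·3732e^(−0.17P) = −0.17Q = -39.046.
ε = (dQ/dP)(P/Q) = (-39.046)(16.4/229.683).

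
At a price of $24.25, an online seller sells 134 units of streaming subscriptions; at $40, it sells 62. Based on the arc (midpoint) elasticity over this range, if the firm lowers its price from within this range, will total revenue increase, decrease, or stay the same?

Arc ε = (-72/15.75)(32.12/98.0) ≈ -1.499.
|ε| = 1.50 > 1, so demand is elastic. A price cut therefore raises total revenue.

increase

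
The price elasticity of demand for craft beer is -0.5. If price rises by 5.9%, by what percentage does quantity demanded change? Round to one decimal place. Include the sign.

%ΔQ ≈ ε × %ΔP = (-0.5)(5.9%) = -2.95%.

-3.0%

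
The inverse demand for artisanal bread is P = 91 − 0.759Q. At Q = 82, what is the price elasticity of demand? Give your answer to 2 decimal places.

At Q = 82, P = 91 − 0.759(82) = 28.76.
dP/dQ = −0.759, so dQ/dP = 1/(−0.759) = -1.318.
ε = (dQ/dP)(P/Q) = (-1.318)(28.76/82).

-0.46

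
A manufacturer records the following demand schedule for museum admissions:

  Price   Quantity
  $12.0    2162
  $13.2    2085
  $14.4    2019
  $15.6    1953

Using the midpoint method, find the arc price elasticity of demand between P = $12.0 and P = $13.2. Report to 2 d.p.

At P = 12.0, Q = 2162; at P = 13.2, Q = 2085.
ΔQ = -77, ΔP = 1.2. Midpoints: P̄ = 12.60, Q̄ = 2123.5.
ε = (ΔQ/ΔP)(P̄/Q̄) = (-77/1.2)(12.60/2123.5).

-0.38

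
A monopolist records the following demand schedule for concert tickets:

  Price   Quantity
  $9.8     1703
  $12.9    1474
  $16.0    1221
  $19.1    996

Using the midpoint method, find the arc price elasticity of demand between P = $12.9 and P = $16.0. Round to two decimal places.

-0.88

At P = 12.9, Q = 1474; at P = 16.0, Q = 1221.
ΔQ = -253, ΔP = 3.1. Midpoints: P̄ = 14.45, Q̄ = 1347.5.
ε = (ΔQ/ΔP)(P̄/Q̄) = (-253/3.1)(14.45/1347.5).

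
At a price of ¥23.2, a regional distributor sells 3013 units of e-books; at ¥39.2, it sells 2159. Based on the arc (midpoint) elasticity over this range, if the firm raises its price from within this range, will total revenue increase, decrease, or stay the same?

increase

Arc ε = (-854/16.0)(31.20/2586.0) ≈ -0.644.
|ε| = 0.64 < 1, so demand is inelastic. A price rise therefore raises total revenue.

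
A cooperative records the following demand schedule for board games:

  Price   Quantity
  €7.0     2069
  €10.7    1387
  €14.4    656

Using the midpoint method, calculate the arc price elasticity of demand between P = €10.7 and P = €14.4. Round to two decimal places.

-2.43

At P = 10.7, Q = 1387; at P = 14.4, Q = 656.
ΔQ = -731, ΔP = 3.7. Midpoints: P̄ = 12.55, Q̄ = 1021.5.
ε = (ΔQ/ΔP)(P̄/Q̄) = (-731/3.7)(12.55/1021.5).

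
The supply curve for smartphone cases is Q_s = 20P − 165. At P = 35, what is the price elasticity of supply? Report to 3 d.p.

1.308

At P = 35, Q_s = 535.
dQ_s/dP = 20.
ε_s = (dQ_s/dP)(P/Q_s) = (20)(35/535).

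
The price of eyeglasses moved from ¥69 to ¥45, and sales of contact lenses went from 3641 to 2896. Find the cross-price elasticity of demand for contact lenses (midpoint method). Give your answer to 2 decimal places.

ΔQ_x = 2896 − 3641 = -745; ΔP_y = 45 − 69 = -24.
Midpoints: P̄_y = 57.00, Q̄_x = 3268.5.
ε_xy = (ΔQ_x/ΔP_y)(P̄_y/Q̄_x) = (-745/-24)(57.00/3268.5).

0.54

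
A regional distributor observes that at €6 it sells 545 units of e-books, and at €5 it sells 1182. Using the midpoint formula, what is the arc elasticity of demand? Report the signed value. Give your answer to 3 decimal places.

-4.057

ΔQ = 1182 − 545 = 637; ΔP = 5 − 6 = -1.
Midpoints: P̄ = 5.50, Q̄ = 863.5.
ε = (ΔQ/ΔP)(P̄/Q̄) = (637/-1)(5.50/863.5).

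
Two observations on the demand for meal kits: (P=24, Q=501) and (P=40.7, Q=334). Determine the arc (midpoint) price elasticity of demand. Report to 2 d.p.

ΔQ = 334 − 501 = -167; ΔP = 40.7 − 24 = 16.7.
Midpoints: P̄ = 32.35, Q̄ = 417.5.
ε = (ΔQ/ΔP)(P̄/Q̄) = (-167/16.7)(32.35/417.5).

-0.77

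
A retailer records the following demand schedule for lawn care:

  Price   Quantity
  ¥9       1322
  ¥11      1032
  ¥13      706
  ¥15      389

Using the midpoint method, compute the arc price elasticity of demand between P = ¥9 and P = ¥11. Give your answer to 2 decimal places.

At P = 9, Q = 1322; at P = 11, Q = 1032.
ΔQ = -290, ΔP = 2. Midpoints: P̄ = 10.00, Q̄ = 1177.0.
ε = (ΔQ/ΔP)(P̄/Q̄) = (-290/2)(10.00/1177.0).

-1.23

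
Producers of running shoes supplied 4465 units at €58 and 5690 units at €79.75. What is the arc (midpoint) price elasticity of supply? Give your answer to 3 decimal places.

0.764

ΔQ = 5690 − 4465 = 1225; ΔP = 79.75 − 58 = 21.75.
Midpoints: P̄ = 68.88, Q̄ = 5077.5.
ε_s = (ΔQ/ΔP)(P̄/Q̄) = (1225/21.75)(68.88/5077.5).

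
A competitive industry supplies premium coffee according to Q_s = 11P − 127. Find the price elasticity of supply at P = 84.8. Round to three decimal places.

1.158

At P = 84.8, Q_s = 805.80.
dQ_s/dP = 11.
ε_s = (dQ_s/dP)(P/Q_s) = (11)(84.8/805.80).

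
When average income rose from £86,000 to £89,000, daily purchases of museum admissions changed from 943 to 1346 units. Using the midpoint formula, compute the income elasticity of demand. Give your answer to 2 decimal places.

10.27

ΔQ = 403, ΔI = 3000. Midpoints: Ī = 87,500, Q̄ = 1144.5.
ε_I = (ΔQ/ΔI)(Ī/Q̄) = (403/3000)(87500/1144.5).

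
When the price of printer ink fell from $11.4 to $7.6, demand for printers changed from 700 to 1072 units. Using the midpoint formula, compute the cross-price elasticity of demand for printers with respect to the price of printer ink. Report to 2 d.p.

ΔQ_x = 1072 − 700 = 372; ΔP_y = 7.6 − 11.4 = -3.8.
Midpoints: P̄_y = 9.50, Q̄_x = 886.0.
ε_xy = (ΔQ_x/ΔP_y)(P̄_y/Q̄_x) = (372/-3.8)(9.50/886.0).

-1.05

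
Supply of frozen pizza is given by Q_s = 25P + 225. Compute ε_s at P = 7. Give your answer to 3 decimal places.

At P = 7, Q_s = 400.
dQ_s/dP = 25.
ε_s = (dQ_s/dP)(P/Q_s) = (25)(7/400).

0.438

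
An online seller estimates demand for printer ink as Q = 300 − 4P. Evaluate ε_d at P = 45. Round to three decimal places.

At P = 45, Q = 120.
dQ/dP = −4.
ε = (dQ/dP)(P/Q) = (-4)(45/120).

-1.500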